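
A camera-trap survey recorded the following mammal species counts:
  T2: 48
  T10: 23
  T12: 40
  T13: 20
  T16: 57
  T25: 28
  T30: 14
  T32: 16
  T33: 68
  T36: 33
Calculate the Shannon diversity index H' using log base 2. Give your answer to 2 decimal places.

3.15

Total N = 48+23+40+20+57+28+14+16+68+33 = 347, so the proportions are 0.1383, 0.0663, 0.1153, 0.0576, 0.1643, 0.0807, 0.0403, 0.0461, 0.196, 0.0951 (working shown to 4 dp, full precision carried).
Each pᵢ log₂ pᵢ term: 0.1383×(-2.8538)=-0.3948, 0.0663×(-3.9152)=-0.2595, 0.1153×(-3.1169)=-0.3593, 0.0576×(-4.1169)=-0.2373, 0.1643×(-2.6059)=-0.4281, 0.0807×(-3.6314)=-0.2930, 0.0403×(-4.6314)=-0.1869, 0.0461×(-4.4388)=-0.2047, 0.196×(-2.3513)=-0.4608, 0.0951×(-3.3944)=-0.3228.
Sum = -3.1471, so H' = 3.15.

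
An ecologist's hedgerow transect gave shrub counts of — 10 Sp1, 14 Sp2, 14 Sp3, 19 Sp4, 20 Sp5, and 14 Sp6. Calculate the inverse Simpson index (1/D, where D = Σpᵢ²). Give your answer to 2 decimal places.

5.71

Total N = 10+14+14+19+20+14 = 91, so the proportions are 0.1098901, 0.1538462, 0.1538462, 0.2087912, 0.2197802, 0.1538462 (working shown to 7 dp, full precision carried).
D = 0.1098901² + 0.1538462² + 0.1538462² + 0.2087912² + 0.2197802² + 0.1538462² = 0.0120758 + 0.0236686 + 0.0236686 + 0.0435938 + 0.0483033 + 0.0236686 = 0.1749789.
So 1/D = 5.71498, i.e. 5.71 to 2 decimal places.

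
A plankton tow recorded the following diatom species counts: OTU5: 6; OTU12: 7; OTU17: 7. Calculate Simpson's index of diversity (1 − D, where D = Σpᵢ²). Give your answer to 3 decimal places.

Total N = 6+7+7 = 20, so the proportions are 0.3, 0.35, 0.35 (working shown to 5 dp, full precision carried).
D = 0.3² + 0.35² + 0.35² = 0.09000 + 0.12250 + 0.12250 = 0.33500.
So 1 − D = 0.66500, i.e. 0.665 to 3 decimal places.

0.665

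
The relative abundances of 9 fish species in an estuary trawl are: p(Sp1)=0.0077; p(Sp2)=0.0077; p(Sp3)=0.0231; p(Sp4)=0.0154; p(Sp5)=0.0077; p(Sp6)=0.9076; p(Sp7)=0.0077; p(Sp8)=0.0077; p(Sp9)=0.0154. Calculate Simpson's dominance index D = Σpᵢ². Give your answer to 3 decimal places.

D = 0.0077² + 0.0077² + 0.0231² + 0.0154² + 0.0077² + 0.9076² + 0.0077² + 0.0077² + 0.0154² = 0.00006 + 0.00006 + 0.00053 + 0.00024 + 0.00006 + 0.82374 + 0.00006 + 0.00006 + 0.00024 = 0.82504 (working shown to 5 dp, full precision carried).
To 3 decimal places, D = 0.825.

0.825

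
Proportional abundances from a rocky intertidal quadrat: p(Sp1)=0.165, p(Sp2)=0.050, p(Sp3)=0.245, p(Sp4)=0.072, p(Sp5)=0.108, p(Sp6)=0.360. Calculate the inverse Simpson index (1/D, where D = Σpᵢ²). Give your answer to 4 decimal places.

4.2337

D = 0.165² + 0.05² + 0.245² + 0.072² + 0.108² + 0.36² = 0.02722500 + 0.00250000 + 0.06002500 + 0.00518400 + 0.01166400 + 0.12960000 = 0.23619800 (working shown to 8 dp, full precision carried).
So 1/D = 4.233736, i.e. 4.2337 to 4 decimal places.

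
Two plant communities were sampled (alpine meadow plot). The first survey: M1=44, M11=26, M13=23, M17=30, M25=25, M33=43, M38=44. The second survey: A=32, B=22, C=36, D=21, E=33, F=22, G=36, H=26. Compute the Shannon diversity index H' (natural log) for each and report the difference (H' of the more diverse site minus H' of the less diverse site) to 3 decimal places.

The first survey: N=235, proportions 0.18723, 0.11064, 0.09787, 0.12766, 0.10638, 0.18298, 0.18723, giving H' = 1.91033 (working shown to 5 dp, full precision carried).
The second survey: N=228, proportions 0.14035, 0.09649, 0.15789, 0.09211, 0.14474, 0.09649, 0.15789, 0.11404, giving H' = 2.05674.
Difference = |1.91033 − 2.05674| = 0.14641, i.e. 0.146 to 3 decimal places.

0.146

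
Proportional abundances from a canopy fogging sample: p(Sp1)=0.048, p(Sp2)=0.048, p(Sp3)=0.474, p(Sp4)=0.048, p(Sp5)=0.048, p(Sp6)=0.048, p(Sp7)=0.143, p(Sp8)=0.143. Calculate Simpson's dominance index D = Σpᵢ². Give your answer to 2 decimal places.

0.28

D = 0.048² + 0.048² + 0.474² + 0.048² + 0.048² + 0.048² + 0.143² + 0.143² = 0.0023 + 0.0023 + 0.2247 + 0.0023 + 0.0023 + 0.0023 + 0.0204 + 0.0204 = 0.2771 (working shown to 4 dp, full precision carried).
To 2 decimal places, D = 0.28.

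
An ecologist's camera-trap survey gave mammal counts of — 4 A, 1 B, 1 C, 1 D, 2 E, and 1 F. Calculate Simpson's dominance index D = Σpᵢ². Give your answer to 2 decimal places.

0.24

Total N = 4+1+1+1+2+1 = 10, so the proportions are 0.4, 0.1, 0.1, 0.1, 0.2, 0.1 (working shown to 4 dp, full precision carried).
D = 0.4² + 0.1² + 0.1² + 0.1² + 0.2² + 0.1² = 0.1600 + 0.0100 + 0.0100 + 0.0100 + 0.0400 + 0.0100 = 0.2400.
To 2 decimal places, D = 0.24.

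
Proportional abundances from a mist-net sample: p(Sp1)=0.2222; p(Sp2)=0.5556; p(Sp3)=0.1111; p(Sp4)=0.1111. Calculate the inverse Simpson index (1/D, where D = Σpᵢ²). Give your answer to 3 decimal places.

D = 0.2222² + 0.5556² + 0.1111² + 0.1111² = 0.049373 + 0.308691 + 0.012343 + 0.012343 = 0.382751 (working shown to 6 dp, full precision carried).
So 1/D = 2.61267, i.e. 2.613 to 3 decimal places.

2.613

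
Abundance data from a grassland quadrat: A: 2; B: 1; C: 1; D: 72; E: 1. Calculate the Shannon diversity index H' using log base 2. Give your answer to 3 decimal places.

0.472

Total N = 2+1+1+72+1 = 77, so the proportions are 0.02597, 0.01299, 0.01299, 0.93506, 0.01299 (working shown to 5 dp, full precision carried).
Each pᵢ log₂ pᵢ term: 0.02597×(-5.26679)=-0.13680, 0.01299×(-6.26679)=-0.08139, 0.01299×(-6.26679)=-0.08139, 0.93506×(-0.09686)=-0.09057, 0.01299×(-6.26679)=-0.08139.
Sum = -0.47153, so H' = 0.472.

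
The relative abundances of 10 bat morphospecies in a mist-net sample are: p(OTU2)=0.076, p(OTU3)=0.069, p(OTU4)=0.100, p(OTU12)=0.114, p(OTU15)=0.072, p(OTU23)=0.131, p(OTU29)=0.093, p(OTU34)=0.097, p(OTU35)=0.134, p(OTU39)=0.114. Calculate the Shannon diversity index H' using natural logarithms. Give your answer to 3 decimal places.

2.278

Each pᵢ ln pᵢ term (working shown to 5 dp, full precision carried): 0.076×(-2.57702)=-0.19585, 0.069×(-2.67365)=-0.18448, 0.1×(-2.30259)=-0.23026, 0.114×(-2.17156)=-0.24756, 0.072×(-2.63109)=-0.18944, 0.131×(-2.03256)=-0.26627, 0.093×(-2.37516)=-0.22089, 0.097×(-2.33304)=-0.22631, 0.134×(-2.00992)=-0.26933, 0.114×(-2.17156)=-0.24756.
Sum = -2.27794, so H' = 2.278.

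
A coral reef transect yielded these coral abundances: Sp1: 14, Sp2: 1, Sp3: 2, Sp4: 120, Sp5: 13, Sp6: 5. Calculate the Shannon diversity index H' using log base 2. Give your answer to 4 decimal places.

Total N = 14+1+2+120+13+5 = 155, so the proportions are 0.090323, 0.006452, 0.012903, 0.774194, 0.083871, 0.032258 (working shown to 6 dp, full precision carried).
Each pᵢ log₂ pᵢ term: 0.090323×(-3.468769)=-0.313308, 0.006452×(-7.276124)=-0.046943, 0.012903×(-6.276124)=-0.080982, 0.774194×(-0.369234)=-0.285858, 0.083871×(-3.575685)=-0.299896, 0.032258×(-4.954196)=-0.159813.
Sum = -1.186801, so H' = 1.1868.

1.1868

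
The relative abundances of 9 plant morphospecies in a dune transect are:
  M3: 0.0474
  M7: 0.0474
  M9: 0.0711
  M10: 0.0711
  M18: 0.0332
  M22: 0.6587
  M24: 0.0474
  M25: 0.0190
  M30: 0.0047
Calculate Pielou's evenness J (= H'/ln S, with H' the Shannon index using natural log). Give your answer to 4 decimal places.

0.5908

H' = −Σ pᵢ ln pᵢ = −((-0.144529) + (-0.144529) + (-0.187965) + (-0.187965) + (-0.113053) + (-0.274999) + (-0.144529) + (-0.075303) + (-0.025193)) = 1.298064 (working shown to 6 dp, full precision carried).
With S = 9 species, ln S = 2.197225, so J = 1.298064/2.197225 = 0.590774, i.e. 0.5908 to 4 decimal places.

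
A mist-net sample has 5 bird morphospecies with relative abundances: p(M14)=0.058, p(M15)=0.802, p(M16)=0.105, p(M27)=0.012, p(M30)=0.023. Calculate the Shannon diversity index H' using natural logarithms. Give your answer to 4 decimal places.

Each pᵢ ln pᵢ term (working shown to 6 dp, full precision carried): 0.058×(-2.847312)=-0.165144, 0.802×(-0.220647)=-0.176959, 0.105×(-2.253795)=-0.236648, 0.012×(-4.422849)=-0.053074, 0.023×(-3.772261)=-0.086762.
Sum = -0.718587, so H' = 0.7186.

0.7186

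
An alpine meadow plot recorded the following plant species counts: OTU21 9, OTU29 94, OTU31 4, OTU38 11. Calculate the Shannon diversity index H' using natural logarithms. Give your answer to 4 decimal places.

0.7133

Total N = 9+94+4+11 = 118, so the proportions are 0.076271, 0.79661, 0.033898, 0.09322 (working shown to 6 dp, full precision carried).
Each pᵢ ln pᵢ term: 0.076271×(-2.573460)=-0.196281, 0.79661×(-0.227390)=-0.181141, 0.033898×(-3.384390)=-0.114725, 0.09322×(-2.372789)=-0.221192.
Sum = -0.713339, so H' = 0.7133.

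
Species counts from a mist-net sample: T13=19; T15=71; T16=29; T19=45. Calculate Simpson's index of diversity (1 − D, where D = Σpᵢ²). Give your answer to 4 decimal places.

Total N = 19+71+29+45 = 164, so the proportions are 0.115854, 0.432927, 0.176829, 0.27439 (working shown to 6 dp, full precision carried).
D = 0.115854² + 0.432927² + 0.176829² + 0.27439² = 0.013422 + 0.187426 + 0.031269 + 0.075290 = 0.307406.
So 1 − D = 0.692594, i.e. 0.6926 to 4 decimal places.

0.6926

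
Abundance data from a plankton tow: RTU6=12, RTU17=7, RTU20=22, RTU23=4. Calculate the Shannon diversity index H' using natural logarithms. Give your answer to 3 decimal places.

Total N = 12+7+22+4 = 45, so the proportions are 0.26667, 0.15556, 0.48889, 0.08889 (working shown to 5 dp, full precision carried).
Each pᵢ ln pᵢ term: 0.26667×(-1.32176)=-0.35247, 0.15556×(-1.86075)=-0.28945, 0.48889×(-0.71562)=-0.34986, 0.08889×(-2.42037)=-0.21514.
Sum = -1.20692, so H' = 1.207.

1.207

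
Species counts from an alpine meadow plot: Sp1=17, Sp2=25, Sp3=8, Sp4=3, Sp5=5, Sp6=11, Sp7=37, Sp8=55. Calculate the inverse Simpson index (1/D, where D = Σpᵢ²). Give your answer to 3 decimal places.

4.690

Total N = 17+25+8+3+5+11+37+55 = 161, so the proportions are 0.1055901, 0.1552795, 0.0496894, 0.0186335, 0.0310559, 0.068323, 0.2298137, 0.3416149 (working shown to 7 dp, full precision carried).
D = 0.1055901² + 0.1552795² + 0.0496894² + 0.0186335² + 0.0310559² + 0.068323² + 0.2298137² + 0.3416149² = 0.0111493 + 0.0241117 + 0.0024690 + 0.0003472 + 0.0009645 + 0.0046680 + 0.0528143 + 0.1167007 = 0.2132248.
So 1/D = 4.68989, i.e. 4.690 to 3 decimal places.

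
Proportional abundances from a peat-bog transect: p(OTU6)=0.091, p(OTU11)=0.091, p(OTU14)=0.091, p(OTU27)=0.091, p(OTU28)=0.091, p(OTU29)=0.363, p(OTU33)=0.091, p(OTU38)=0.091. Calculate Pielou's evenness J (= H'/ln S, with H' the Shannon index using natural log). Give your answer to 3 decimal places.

H' = −Σ pᵢ ln pᵢ = −((-0.21812) + (-0.21812) + (-0.21812) + (-0.21812) + (-0.21812) + (-0.36785) + (-0.21812) + (-0.21812)) = 1.89467 (working shown to 5 dp, full precision carried).
With S = 8 species, ln S = 2.07944, so J = 1.89467/2.07944 = 0.91114, i.e. 0.911 to 3 decimal places.

0.911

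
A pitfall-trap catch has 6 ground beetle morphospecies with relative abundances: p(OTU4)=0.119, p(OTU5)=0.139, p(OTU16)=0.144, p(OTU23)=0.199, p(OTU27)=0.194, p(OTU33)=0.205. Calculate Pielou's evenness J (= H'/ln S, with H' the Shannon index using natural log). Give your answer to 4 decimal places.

H' = −Σ pᵢ ln pᵢ = −((-0.253307) + (-0.274286) + (-0.279064) + (-0.321276) + (-0.318140) + (-0.324873)) = 1.770945 (working shown to 6 dp, full precision carried).
With S = 6 species, ln S = 1.791759, so J = 1.770945/1.791759 = 0.988383, i.e. 0.9884 to 4 decimal places.

0.9884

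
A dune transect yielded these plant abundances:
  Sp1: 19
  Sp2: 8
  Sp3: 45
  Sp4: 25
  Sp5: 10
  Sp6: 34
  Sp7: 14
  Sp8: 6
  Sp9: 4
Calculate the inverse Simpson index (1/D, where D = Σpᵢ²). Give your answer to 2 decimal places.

Total N = 19+8+45+25+10+34+14+6+4 = 165, so the proportions are 0.115152, 0.048485, 0.272727, 0.151515, 0.060606, 0.206061, 0.084848, 0.036364, 0.024242 (working shown to 6 dp, full precision carried).
D = 0.115152² + 0.048485² + 0.272727² + 0.151515² + 0.060606² + 0.206061² + 0.084848² + 0.036364² + 0.024242² = 0.013260 + 0.002351 + 0.074380 + 0.022957 + 0.003673 + 0.042461 + 0.007199 + 0.001322 + 0.000588 = 0.168191.
So 1/D = 5.9456, i.e. 5.95 to 2 decimal places.

5.95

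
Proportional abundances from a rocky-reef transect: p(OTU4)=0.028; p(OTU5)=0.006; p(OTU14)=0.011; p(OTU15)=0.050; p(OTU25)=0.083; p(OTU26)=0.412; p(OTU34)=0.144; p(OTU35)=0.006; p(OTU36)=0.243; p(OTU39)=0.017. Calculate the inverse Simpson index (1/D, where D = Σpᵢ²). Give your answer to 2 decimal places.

3.84

D = 0.028² + 0.006² + 0.011² + 0.05² + 0.083² + 0.412² + 0.144² + 0.006² + 0.243² + 0.017² = 0.000784 + 0.000036 + 0.000121 + 0.002500 + 0.006889 + 0.169744 + 0.020736 + 0.000036 + 0.059049 + 0.000289 = 0.260184 (working shown to 6 dp, full precision carried).
So 1/D = 3.8434, i.e. 3.84 to 2 decimal places.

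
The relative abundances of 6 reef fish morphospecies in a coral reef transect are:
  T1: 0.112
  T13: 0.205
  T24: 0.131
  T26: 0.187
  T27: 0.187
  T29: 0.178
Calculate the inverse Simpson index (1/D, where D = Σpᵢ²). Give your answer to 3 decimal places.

5.769

D = 0.112² + 0.205² + 0.131² + 0.187² + 0.187² + 0.178² = 0.0125440 + 0.0420250 + 0.0171610 + 0.0349690 + 0.0349690 + 0.0316840 = 0.1733520 (working shown to 7 dp, full precision carried).
So 1/D = 5.76861, i.e. 5.769 to 3 decimal places.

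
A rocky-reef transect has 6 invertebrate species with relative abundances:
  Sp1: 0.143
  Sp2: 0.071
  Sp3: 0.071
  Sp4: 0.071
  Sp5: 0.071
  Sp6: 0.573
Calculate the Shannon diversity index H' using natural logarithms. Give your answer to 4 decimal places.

1.3484

Each pᵢ ln pᵢ term (working shown to 6 dp, full precision carried): 0.143×(-1.944911)=-0.278122, 0.071×(-2.645075)=-0.187800, 0.071×(-2.645075)=-0.187800, 0.071×(-2.645075)=-0.187800, 0.071×(-2.645075)=-0.187800, 0.573×(-0.556870)=-0.319086.
Sum = -1.348410, so H' = 1.3484.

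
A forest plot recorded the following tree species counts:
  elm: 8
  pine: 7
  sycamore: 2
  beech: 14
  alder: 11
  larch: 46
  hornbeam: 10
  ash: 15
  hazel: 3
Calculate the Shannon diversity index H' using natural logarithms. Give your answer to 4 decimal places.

Total N = 8+7+2+14+11+46+10+15+3 = 116, so the proportions are 0.068966, 0.060345, 0.017241, 0.12069, 0.094828, 0.396552, 0.086207, 0.12931, 0.025862 (working shown to 6 dp, full precision carried).
Each pᵢ ln pᵢ term: 0.068966×(-2.674149)=-0.184424, 0.060345×(-2.807680)=-0.169429, 0.017241×(-4.060443)=-0.070008, 0.12069×(-2.114533)=-0.255202, 0.094828×(-2.355695)=-0.223385, 0.396552×(-0.924949)=-0.366790, 0.086207×(-2.451005)=-0.211294, 0.12931×(-2.045540)=-0.264509, 0.025862×(-3.654978)=-0.094525.
Sum = -1.839566, so H' = 1.8396.

1.8396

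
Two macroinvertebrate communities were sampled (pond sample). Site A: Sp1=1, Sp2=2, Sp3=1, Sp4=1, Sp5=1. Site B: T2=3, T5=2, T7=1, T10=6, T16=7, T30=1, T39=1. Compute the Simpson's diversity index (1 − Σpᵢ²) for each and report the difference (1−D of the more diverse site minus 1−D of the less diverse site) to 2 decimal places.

0.01

Site A: N=6, proportions 0.1667, 0.3333, 0.1667, 0.1667, 0.1667, giving 1−D = 0.7778 (working shown to 4 dp, full precision carried).
Site B: N=21, proportions 0.1429, 0.0952, 0.0476, 0.2857, 0.3333, 0.0476, 0.0476, giving 1−D = 0.7710.
Difference = |0.7778 − 0.7710| = 0.0068, i.e. 0.01 to 2 decimal places.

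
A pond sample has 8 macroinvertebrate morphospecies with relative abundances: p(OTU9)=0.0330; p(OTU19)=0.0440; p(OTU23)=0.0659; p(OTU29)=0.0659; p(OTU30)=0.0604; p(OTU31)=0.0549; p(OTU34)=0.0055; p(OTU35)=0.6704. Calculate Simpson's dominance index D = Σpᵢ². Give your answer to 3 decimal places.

0.468

D = 0.033² + 0.044² + 0.0659² + 0.0659² + 0.0604² + 0.0549² + 0.0055² + 0.6704² = 0.00109 + 0.00194 + 0.00434 + 0.00434 + 0.00365 + 0.00301 + 0.00003 + 0.44944 = 0.46784 (working shown to 5 dp, full precision carried).
To 3 decimal places, D = 0.468.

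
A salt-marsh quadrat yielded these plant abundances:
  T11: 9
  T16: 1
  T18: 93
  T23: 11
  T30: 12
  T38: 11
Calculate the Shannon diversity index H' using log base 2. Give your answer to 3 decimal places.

Total N = 9+1+93+11+12+11 = 137, so the proportions are 0.06569, 0.0073, 0.67883, 0.08029, 0.08759, 0.08029 (working shown to 5 dp, full precision carried).
Each pᵢ log₂ pᵢ term: 0.06569×(-3.92811)=-0.25805, 0.0073×(-7.09803)=-0.05181, 0.67883×(-0.55887)=-0.37938, 0.08029×(-3.63860)=-0.29215, 0.08759×(-3.51307)=-0.30771, 0.08029×(-3.63860)=-0.29215.
Sum = -1.58126, so H' = 1.581.

1.581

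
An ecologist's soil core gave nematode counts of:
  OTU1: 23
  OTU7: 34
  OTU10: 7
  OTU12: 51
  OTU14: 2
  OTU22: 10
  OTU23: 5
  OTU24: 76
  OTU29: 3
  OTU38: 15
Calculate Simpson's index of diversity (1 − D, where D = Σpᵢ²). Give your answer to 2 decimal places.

0.79

Total N = 23+34+7+51+2+10+5+76+3+15 = 226, so the proportions are 0.1018, 0.1504, 0.031, 0.2257, 0.0088, 0.0442, 0.0221, 0.3363, 0.0133, 0.0664 (working shown to 4 dp, full precision carried).
D = 0.1018² + 0.1504² + 0.031² + 0.2257² + 0.0088² + 0.0442² + 0.0221² + 0.3363² + 0.0133² + 0.0664² = 0.0104 + 0.0226 + 0.0010 + 0.0509 + 0.0001 + 0.0020 + 0.0005 + 0.1131 + 0.0002 + 0.0044 = 0.2051.
So 1 − D = 0.7949, i.e. 0.79 to 2 decimal places.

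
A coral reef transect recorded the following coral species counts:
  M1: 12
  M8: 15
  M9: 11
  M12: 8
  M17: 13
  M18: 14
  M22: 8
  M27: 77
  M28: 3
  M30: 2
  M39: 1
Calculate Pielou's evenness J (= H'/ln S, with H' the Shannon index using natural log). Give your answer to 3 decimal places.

0.755

Total N = 12+15+11+8+13+14+8+77+3+2+1 = 164, so the proportions are 0.07317, 0.09146, 0.06707, 0.04878, 0.07927, 0.08537, 0.04878, 0.46951, 0.01829, 0.0122, 0.0061 (working shown to 5 dp, full precision carried).
H' = −Σ pᵢ ln pᵢ = −((-0.19134) + (-0.21876) + (-0.18123) + (-0.14734) + (-0.20094) + (-0.21007) + (-0.14734) + (-0.35498) + (-0.07319) + (-0.05374) + (-0.03110)) = 1.81003.
With S = 11 species, ln S = 2.39790, so J = 1.81003/2.39790 = 0.75484, i.e. 0.755 to 3 decimal places.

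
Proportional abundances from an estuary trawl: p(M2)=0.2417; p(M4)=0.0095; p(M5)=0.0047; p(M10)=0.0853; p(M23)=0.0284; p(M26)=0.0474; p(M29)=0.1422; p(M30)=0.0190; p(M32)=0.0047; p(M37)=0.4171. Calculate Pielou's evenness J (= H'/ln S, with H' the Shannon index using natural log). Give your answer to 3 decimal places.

0.700

H' = −Σ pᵢ ln pᵢ = −((-0.34323) + (-0.04424) + (-0.02519) + (-0.20997) + (-0.10114) + (-0.14453) + (-0.27736) + (-0.07530) + (-0.02519) + (-0.36472)) = 1.61089 (working shown to 5 dp, full precision carried).
With S = 10 species, ln S = 2.30259, so J = 1.61089/2.30259 = 0.69960, i.e. 0.700 to 3 decimal places.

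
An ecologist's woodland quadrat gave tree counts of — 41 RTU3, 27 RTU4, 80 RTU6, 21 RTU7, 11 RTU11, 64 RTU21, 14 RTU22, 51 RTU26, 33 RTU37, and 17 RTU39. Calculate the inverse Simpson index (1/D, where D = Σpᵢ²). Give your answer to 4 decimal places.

7.3049

Total N = 41+27+80+21+11+64+14+51+33+17 = 359, so the proportions are 0.11420613, 0.07520891, 0.22284123, 0.05849582, 0.03064067, 0.17827298, 0.03899721, 0.14206128, 0.09192201, 0.04735376 (working shown to 8 dp, full precision carried).
D = 0.11420613² + 0.07520891² + 0.22284123² + 0.05849582² + 0.03064067² + 0.17827298² + 0.03899721² + 0.14206128² + 0.09192201² + 0.04735376² = 0.01304304 + 0.00565638 + 0.04965821 + 0.00342176 + 0.00093885 + 0.03178126 + 0.00152078 + 0.02018141 + 0.00844966 + 0.00224238 = 0.13689372.
So 1/D = 7.304937, i.e. 7.3049 to 4 decimal places.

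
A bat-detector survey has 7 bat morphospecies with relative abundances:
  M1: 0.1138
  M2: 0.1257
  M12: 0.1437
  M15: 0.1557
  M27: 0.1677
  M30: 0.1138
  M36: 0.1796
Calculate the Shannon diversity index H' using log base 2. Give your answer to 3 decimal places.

2.787

Each pᵢ log₂ pᵢ term (working shown to 5 dp, full precision carried): 0.1138×(-3.13543)=-0.35681, 0.1257×(-2.99194)=-0.37609, 0.1437×(-2.79887)=-0.40220, 0.1557×(-2.68316)=-0.41777, 0.1677×(-2.57605)=-0.43200, 0.1138×(-3.13543)=-0.35681, 0.1796×(-2.47714)=-0.44489.
Sum = -2.78657, so H' = 2.787.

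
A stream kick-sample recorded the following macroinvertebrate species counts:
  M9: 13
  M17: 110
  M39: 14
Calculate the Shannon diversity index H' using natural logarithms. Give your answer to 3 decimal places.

0.633

Total N = 13+110+14 = 137, so the proportions are 0.09489, 0.80292, 0.10219 (working shown to 5 dp, full precision carried).
Each pᵢ ln pᵢ term: 0.09489×(-2.35503)=-0.22347, 0.80292×(-0.21950)=-0.17624, 0.10219×(-2.28092)=-0.23309.
Sum = -0.63280, so H' = 0.633.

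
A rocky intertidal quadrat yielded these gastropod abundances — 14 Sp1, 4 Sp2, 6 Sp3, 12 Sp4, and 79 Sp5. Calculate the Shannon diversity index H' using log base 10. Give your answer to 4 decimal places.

0.4434

Total N = 14+4+6+12+79 = 115, so the proportions are 0.121739, 0.034783, 0.052174, 0.104348, 0.686957 (working shown to 6 dp, full precision carried).
Each pᵢ log₁₀ pᵢ term: 0.121739×(-0.914570)=-0.111339, 0.034783×(-1.458638)=-0.050735, 0.052174×(-1.282547)=-0.066915, 0.104348×(-0.981517)=-0.102419, 0.686957×(-0.163071)=-0.112023.
Sum = -0.443431, so H' = 0.4434.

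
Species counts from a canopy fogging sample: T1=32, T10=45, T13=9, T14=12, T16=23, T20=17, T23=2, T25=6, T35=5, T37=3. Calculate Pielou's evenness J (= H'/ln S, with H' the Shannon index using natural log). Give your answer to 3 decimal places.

Total N = 32+45+9+12+23+17+2+6+5+3 = 154, so the proportions are 0.20779, 0.29221, 0.05844, 0.07792, 0.14935, 0.11039, 0.01299, 0.03896, 0.03247, 0.01948 (working shown to 5 dp, full precision carried).
H' = −Σ pᵢ ln pᵢ = −((-0.32649) + (-0.35950) + (-0.16596) + (-0.19886) + (-0.28398) + (-0.24327) + (-0.05641) + (-0.12644) + (-0.11128) + (-0.07672)) = 1.94891.
With S = 10 species, ln S = 2.30259, so J = 1.94891/2.30259 = 0.84640, i.e. 0.846 to 3 decimal places.

0.846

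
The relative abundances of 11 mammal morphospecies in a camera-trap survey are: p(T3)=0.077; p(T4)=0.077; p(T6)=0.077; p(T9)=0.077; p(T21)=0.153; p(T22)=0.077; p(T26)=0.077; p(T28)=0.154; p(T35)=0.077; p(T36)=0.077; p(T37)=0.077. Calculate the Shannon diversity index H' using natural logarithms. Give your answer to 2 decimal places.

Each pᵢ ln pᵢ term (working shown to 4 dp, full precision carried): 0.077×(-2.5639)=-0.1974, 0.077×(-2.5639)=-0.1974, 0.077×(-2.5639)=-0.1974, 0.077×(-2.5639)=-0.1974, 0.153×(-1.8773)=-0.2872, 0.077×(-2.5639)=-0.1974, 0.077×(-2.5639)=-0.1974, 0.154×(-1.8708)=-0.2881, 0.077×(-2.5639)=-0.1974, 0.077×(-2.5639)=-0.1974, 0.077×(-2.5639)=-0.1974.
Sum = -2.3522, so H' = 2.35.

2.35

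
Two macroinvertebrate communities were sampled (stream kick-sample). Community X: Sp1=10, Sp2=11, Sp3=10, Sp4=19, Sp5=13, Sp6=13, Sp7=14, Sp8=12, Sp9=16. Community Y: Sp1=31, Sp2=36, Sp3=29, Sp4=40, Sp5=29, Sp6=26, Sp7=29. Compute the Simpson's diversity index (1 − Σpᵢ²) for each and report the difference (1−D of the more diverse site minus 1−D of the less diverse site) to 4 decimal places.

Community X: N=118, proportions 0.0847458, 0.0932203, 0.0847458, 0.1610169, 0.1101695, 0.1101695, 0.1186441, 0.1016949, 0.1355932, giving 1−D = 0.8839414 (working shown to 7 dp, full precision carried).
Community Y: N=220, proportions 0.1409091, 0.1636364, 0.1318182, 0.1818182, 0.1318182, 0.1181818, 0.1318182, giving 1−D = 0.8542149.
Difference = |0.8839414 − 0.8542149| = 0.0297265, i.e. 0.0297 to 4 decimal places.

0.0297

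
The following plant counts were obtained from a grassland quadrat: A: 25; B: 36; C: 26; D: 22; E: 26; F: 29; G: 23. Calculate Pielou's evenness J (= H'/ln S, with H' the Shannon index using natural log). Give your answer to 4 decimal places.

Total N = 25+36+26+22+26+29+23 = 187, so the proportions are 0.13369, 0.192513, 0.139037, 0.117647, 0.139037, 0.15508, 0.122995 (working shown to 6 dp, full precision carried).
H' = −Σ pᵢ ln pᵢ = −((-0.269015) + (-0.317183) + (-0.274323) + (-0.251772) + (-0.274323) + (-0.289040) + (-0.257749)) = 1.933406.
With S = 7 species, ln S = 1.945910, so J = 1.933406/1.945910 = 0.993574, i.e. 0.9936 to 4 decimal places.

0.9936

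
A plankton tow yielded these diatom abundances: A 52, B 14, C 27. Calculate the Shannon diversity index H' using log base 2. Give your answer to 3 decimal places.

Total N = 52+14+27 = 93, so the proportions are 0.55914, 0.15054, 0.29032 (working shown to 5 dp, full precision carried).
Each pᵢ log₂ pᵢ term: 0.55914×(-0.83872)=-0.46896, 0.15054×(-2.73180)=-0.41124, 0.29032×(-1.78427)=-0.51801.
Sum = -1.39821, so H' = 1.398.

1.398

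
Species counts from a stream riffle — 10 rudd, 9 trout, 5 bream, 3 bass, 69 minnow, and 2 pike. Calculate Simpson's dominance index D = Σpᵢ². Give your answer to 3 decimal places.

Total N = 10+9+5+3+69+2 = 98, so the proportions are 0.10204, 0.09184, 0.05102, 0.03061, 0.70408, 0.02041 (working shown to 5 dp, full precision carried).
D = 0.10204² + 0.09184² + 0.05102² + 0.03061² + 0.70408² + 0.02041² = 0.01041 + 0.00843 + 0.00260 + 0.00094 + 0.49573 + 0.00042 = 0.51853.
To 3 decimal places, D = 0.519.

0.519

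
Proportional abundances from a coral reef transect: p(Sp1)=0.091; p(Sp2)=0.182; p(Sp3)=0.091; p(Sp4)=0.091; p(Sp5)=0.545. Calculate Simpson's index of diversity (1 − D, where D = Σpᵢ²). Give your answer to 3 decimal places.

D = 0.091² + 0.182² + 0.091² + 0.091² + 0.545² = 0.00828 + 0.03312 + 0.00828 + 0.00828 + 0.29703 = 0.35499 (working shown to 5 dp, full precision carried).
So 1 − D = 0.64501, i.e. 0.645 to 3 decimal places.

0.645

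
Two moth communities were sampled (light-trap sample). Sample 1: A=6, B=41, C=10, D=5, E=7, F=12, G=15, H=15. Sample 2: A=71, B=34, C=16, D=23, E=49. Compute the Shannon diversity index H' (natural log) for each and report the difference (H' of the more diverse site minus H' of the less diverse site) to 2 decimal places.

Sample 1: N=111, proportions 0.0541, 0.3694, 0.0901, 0.045, 0.0631, 0.1081, 0.1351, 0.1351, giving H' = 1.8378 (working shown to 4 dp, full precision carried).
Sample 2: N=193, proportions 0.3679, 0.1762, 0.0829, 0.1192, 0.2539, giving H' = 1.4817.
Difference = |1.8378 − 1.4817| = 0.3561, i.e. 0.36 to 2 decimal places.

0.36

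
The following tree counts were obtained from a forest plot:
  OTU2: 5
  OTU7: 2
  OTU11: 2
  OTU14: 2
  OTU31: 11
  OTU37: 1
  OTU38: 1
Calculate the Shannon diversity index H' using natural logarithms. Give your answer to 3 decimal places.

1.570

Total N = 5+2+2+2+11+1+1 = 24, so the proportions are 0.20833, 0.08333, 0.08333, 0.08333, 0.45833, 0.04167, 0.04167 (working shown to 5 dp, full precision carried).
Each pᵢ ln pᵢ term: 0.20833×(-1.56862)=-0.32679, 0.08333×(-2.48491)=-0.20708, 0.08333×(-2.48491)=-0.20708, 0.08333×(-2.48491)=-0.20708, 0.45833×(-0.78016)=-0.35757, 0.04167×(-3.17805)=-0.13242, 0.04167×(-3.17805)=-0.13242.
Sum = -1.57043, so H' = 1.570.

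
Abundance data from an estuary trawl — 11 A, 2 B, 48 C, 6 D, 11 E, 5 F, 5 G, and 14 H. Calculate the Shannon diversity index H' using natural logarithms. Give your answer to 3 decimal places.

Total N = 11+2+48+6+11+5+5+14 = 102, so the proportions are 0.10784, 0.01961, 0.47059, 0.05882, 0.10784, 0.04902, 0.04902, 0.13725 (working shown to 5 dp, full precision carried).
Each pᵢ ln pᵢ term: 0.10784×(-2.22708)=-0.24018, 0.01961×(-3.93183)=-0.07709, 0.47059×(-0.75377)=-0.35472, 0.05882×(-2.83321)=-0.16666, 0.10784×(-2.22708)=-0.24018, 0.04902×(-3.01553)=-0.14782, 0.04902×(-3.01553)=-0.14782, 0.13725×(-1.98592)=-0.27258.
Sum = -1.64704, so H' = 1.647.

1.647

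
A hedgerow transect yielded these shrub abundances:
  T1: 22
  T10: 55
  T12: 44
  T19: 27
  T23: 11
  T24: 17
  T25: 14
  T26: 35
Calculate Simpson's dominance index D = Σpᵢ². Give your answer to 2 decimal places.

Total N = 22+55+44+27+11+17+14+35 = 225, so the proportions are 0.0978, 0.2444, 0.1956, 0.12, 0.0489, 0.0756, 0.0622, 0.1556 (working shown to 4 dp, full precision carried).
D = 0.0978² + 0.2444² + 0.1956² + 0.12² + 0.0489² + 0.0756² + 0.0622² + 0.1556² = 0.0096 + 0.0598 + 0.0382 + 0.0144 + 0.0024 + 0.0057 + 0.0039 + 0.0242 = 0.1581.
To 2 decimal places, D = 0.16.

0.16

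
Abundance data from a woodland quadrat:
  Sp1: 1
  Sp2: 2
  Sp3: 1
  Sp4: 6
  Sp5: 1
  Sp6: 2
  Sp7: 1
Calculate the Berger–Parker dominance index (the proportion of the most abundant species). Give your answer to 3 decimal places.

0.429

Total N = 1+2+1+6+1+2+1 = 14, so the proportions are 0.07143, 0.14286, 0.07143, 0.42857, 0.07143, 0.14286, 0.07143 (working shown to 5 dp, full precision carried).
The largest proportion is 0.42857, i.e. d = 0.429 to 3 decimal places.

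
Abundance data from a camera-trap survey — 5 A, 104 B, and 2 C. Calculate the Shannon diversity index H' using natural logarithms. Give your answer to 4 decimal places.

Total N = 5+104+2 = 111, so the proportions are 0.045045, 0.936937, 0.018018 (working shown to 6 dp, full precision carried).
Each pᵢ ln pᵢ term: 0.045045×(-3.100092)=-0.139644, 0.936937×(-0.065139)=-0.061031, 0.018018×(-4.016383)=-0.072367.
Sum = -0.273042, so H' = 0.2730.

0.2730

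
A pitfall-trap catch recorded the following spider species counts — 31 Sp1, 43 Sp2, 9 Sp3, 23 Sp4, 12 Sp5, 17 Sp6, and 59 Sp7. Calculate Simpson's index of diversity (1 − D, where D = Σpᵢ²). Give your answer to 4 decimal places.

Total N = 31+43+9+23+12+17+59 = 194, so the proportions are 0.159794, 0.221649, 0.046392, 0.118557, 0.061856, 0.087629, 0.304124 (working shown to 6 dp, full precision carried).
D = 0.159794² + 0.221649² + 0.046392² + 0.118557² + 0.061856² + 0.087629² + 0.304124² = 0.025534 + 0.049128 + 0.002152 + 0.014056 + 0.003826 + 0.007679 + 0.092491 = 0.194867.
So 1 − D = 0.805133, i.e. 0.8051 to 4 decimal places.

0.8051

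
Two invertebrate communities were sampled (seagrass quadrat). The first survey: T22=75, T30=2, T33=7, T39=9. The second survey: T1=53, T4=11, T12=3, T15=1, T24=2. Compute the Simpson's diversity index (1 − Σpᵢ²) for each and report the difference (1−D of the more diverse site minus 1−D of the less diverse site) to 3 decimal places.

0.065

The first survey: N=93, proportions 0.80645, 0.02151, 0.07527, 0.09677, giving 1−D = 0.33414 (working shown to 5 dp, full precision carried).
The second survey: N=70, proportions 0.75714, 0.15714, 0.04286, 0.01429, 0.02857, giving 1−D = 0.39918.
Difference = |0.33414 − 0.39918| = 0.06504, i.e. 0.065 to 3 decimal places.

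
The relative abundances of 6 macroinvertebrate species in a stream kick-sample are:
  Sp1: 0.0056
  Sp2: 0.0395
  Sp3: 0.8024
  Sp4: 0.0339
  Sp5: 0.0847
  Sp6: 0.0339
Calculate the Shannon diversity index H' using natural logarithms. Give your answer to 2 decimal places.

0.77

Each pᵢ ln pᵢ term (working shown to 4 dp, full precision carried): 0.0056×(-5.1850)=-0.0290, 0.0395×(-3.2315)=-0.1276, 0.8024×(-0.2201)=-0.1766, 0.0339×(-3.3843)=-0.1147, 0.0847×(-2.4686)=-0.2091, 0.0339×(-3.3843)=-0.1147.
Sum = -0.7719, so H' = 0.77.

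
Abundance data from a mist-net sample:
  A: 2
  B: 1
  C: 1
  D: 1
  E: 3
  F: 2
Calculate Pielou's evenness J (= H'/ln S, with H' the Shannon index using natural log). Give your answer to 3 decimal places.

0.946

Total N = 2+1+1+1+3+2 = 10, so the proportions are 0.2, 0.1, 0.1, 0.1, 0.3, 0.2 (working shown to 5 dp, full precision carried).
H' = −Σ pᵢ ln pᵢ = −((-0.32189) + (-0.23026) + (-0.23026) + (-0.23026) + (-0.36119) + (-0.32189)) = 1.69574.
With S = 6 species, ln S = 1.79176, so J = 1.69574/1.79176 = 0.94641, i.e. 0.946 to 3 decimal places.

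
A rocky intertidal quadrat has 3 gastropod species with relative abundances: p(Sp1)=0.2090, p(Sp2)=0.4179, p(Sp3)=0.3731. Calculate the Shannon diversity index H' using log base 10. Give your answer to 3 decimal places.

Each pᵢ log₁₀ pᵢ term (working shown to 5 dp, full precision carried): 0.209×(-0.67985)=-0.14209, 0.4179×(-0.37893)=-0.15835, 0.3731×(-0.42817)=-0.15975.
Sum = -0.46020, so H' = 0.460.

0.460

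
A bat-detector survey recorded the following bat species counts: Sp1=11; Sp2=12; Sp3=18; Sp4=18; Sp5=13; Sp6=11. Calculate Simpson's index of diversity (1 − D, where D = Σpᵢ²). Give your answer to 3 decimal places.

0.825

Total N = 11+12+18+18+13+11 = 83, so the proportions are 0.13253, 0.14458, 0.21687, 0.21687, 0.15663, 0.13253 (working shown to 5 dp, full precision carried).
D = 0.13253² + 0.14458² + 0.21687² + 0.21687² + 0.15663² + 0.13253² = 0.01756 + 0.02090 + 0.04703 + 0.04703 + 0.02453 + 0.01756 = 0.17463.
So 1 − D = 0.82537, i.e. 0.825 to 3 decimal places.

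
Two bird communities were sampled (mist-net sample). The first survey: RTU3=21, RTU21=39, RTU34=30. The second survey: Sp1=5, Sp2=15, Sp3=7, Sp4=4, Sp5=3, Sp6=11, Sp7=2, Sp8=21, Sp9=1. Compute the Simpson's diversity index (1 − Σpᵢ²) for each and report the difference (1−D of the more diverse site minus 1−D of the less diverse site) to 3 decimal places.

0.166

The first survey: N=90, proportions 0.233333333333, 0.433333333333, 0.333333333333, giving 1−D = 0.646666666667 (working shown to 12 dp, full precision carried).
The second survey: N=69, proportions 0.072463768116, 0.217391304348, 0.101449275362, 0.057971014493, 0.04347826087, 0.159420289855, 0.028985507246, 0.304347826087, 0.014492753623, giving 1−D = 0.812854442344.
Difference = |0.646666666667 − 0.812854442344| = 0.166187775677, i.e. 0.166 to 3 decimal places.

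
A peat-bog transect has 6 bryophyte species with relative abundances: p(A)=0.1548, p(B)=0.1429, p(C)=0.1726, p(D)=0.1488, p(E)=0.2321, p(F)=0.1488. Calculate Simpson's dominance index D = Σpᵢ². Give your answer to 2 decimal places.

D = 0.1548² + 0.1429² + 0.1726² + 0.1488² + 0.2321² + 0.1488² = 0.0240 + 0.0204 + 0.0298 + 0.0221 + 0.0539 + 0.0221 = 0.1723 (working shown to 4 dp, full precision carried).
To 2 decimal places, D = 0.17.

0.17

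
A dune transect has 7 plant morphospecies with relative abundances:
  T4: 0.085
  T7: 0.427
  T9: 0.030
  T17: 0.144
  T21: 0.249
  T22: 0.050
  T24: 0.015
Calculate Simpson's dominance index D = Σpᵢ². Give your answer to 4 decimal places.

0.2759

D = 0.085² + 0.427² + 0.03² + 0.144² + 0.249² + 0.05² + 0.015² = 0.007225 + 0.182329 + 0.000900 + 0.020736 + 0.062001 + 0.002500 + 0.000225 = 0.275916 (working shown to 6 dp, full precision carried).
To 4 decimal places, D = 0.2759.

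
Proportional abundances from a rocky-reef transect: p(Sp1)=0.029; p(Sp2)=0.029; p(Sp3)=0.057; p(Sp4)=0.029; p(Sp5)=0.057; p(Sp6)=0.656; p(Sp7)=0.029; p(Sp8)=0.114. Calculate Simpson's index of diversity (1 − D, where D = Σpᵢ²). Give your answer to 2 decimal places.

0.55

D = 0.029² + 0.029² + 0.057² + 0.029² + 0.057² + 0.656² + 0.029² + 0.114² = 0.0008 + 0.0008 + 0.0032 + 0.0008 + 0.0032 + 0.4303 + 0.0008 + 0.0130 = 0.4532 (working shown to 4 dp, full precision carried).
So 1 − D = 0.5468, i.e. 0.55 to 2 decimal places.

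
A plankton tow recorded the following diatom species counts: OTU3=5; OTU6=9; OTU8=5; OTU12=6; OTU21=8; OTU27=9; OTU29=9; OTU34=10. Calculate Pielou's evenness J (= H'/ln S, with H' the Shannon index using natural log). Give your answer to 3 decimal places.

Total N = 5+9+5+6+8+9+9+10 = 61, so the proportions are 0.08197, 0.14754, 0.08197, 0.09836, 0.13115, 0.14754, 0.14754, 0.16393 (working shown to 5 dp, full precision carried).
H' = −Σ pᵢ ln pᵢ = −((-0.20504) + (-0.28234) + (-0.20504) + (-0.22811) + (-0.26642) + (-0.28234) + (-0.28234) + (-0.29644)) = 2.04806.
With S = 8 species, ln S = 2.07944, so J = 2.04806/2.07944 = 0.98491, i.e. 0.985 to 3 decimal places.

0.985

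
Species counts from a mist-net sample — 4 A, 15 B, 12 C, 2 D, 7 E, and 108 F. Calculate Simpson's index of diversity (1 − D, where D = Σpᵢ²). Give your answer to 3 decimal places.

0.447

Total N = 4+15+12+2+7+108 = 148, so the proportions are 0.027027, 0.101351, 0.081081, 0.013514, 0.047297, 0.72973 (working shown to 6 dp, full precision carried).
D = 0.027027² + 0.101351² + 0.081081² + 0.013514² + 0.047297² + 0.72973² = 0.000730 + 0.010272 + 0.006574 + 0.000183 + 0.002237 + 0.532505 = 0.552502.
So 1 − D = 0.447498, i.e. 0.447 to 3 decimal places.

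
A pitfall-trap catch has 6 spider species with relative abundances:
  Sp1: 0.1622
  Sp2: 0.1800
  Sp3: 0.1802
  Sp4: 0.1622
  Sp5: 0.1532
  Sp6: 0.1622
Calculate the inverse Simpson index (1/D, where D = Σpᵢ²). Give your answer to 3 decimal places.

D = 0.1622² + 0.18² + 0.1802² + 0.1622² + 0.1532² + 0.1622² = 0.0263088 + 0.0324000 + 0.0324720 + 0.0263088 + 0.0234702 + 0.0263088 = 0.1672688 (working shown to 7 dp, full precision carried).
So 1/D = 5.97840, i.e. 5.978 to 3 decimal places.

5.978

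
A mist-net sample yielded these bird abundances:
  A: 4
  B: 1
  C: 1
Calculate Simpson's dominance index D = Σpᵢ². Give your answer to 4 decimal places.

Total N = 4+1+1 = 6, so the proportions are 0.666667, 0.166667, 0.166667 (working shown to 6 dp, full precision carried).
D = 0.666667² + 0.166667² + 0.166667² = 0.444444 + 0.027778 + 0.027778 = 0.500000.
To 4 decimal places, D = 0.5000.

0.5000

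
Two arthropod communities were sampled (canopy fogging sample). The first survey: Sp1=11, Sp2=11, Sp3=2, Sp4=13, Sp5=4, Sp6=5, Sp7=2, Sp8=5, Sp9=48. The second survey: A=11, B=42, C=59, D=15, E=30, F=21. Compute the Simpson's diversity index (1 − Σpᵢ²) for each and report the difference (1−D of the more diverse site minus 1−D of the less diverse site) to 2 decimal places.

The first survey: N=101, proportions 0.1089, 0.1089, 0.0198, 0.1287, 0.0396, 0.0495, 0.0198, 0.0495, 0.4752, giving 1−D = 0.7266 (working shown to 4 dp, full precision carried).
The second survey: N=178, proportions 0.0618, 0.236, 0.3315, 0.0843, 0.1685, 0.118, giving 1−D = 0.7812.
Difference = |0.7266 − 0.7812| = 0.0546, i.e. 0.05 to 2 decimal places.

0.05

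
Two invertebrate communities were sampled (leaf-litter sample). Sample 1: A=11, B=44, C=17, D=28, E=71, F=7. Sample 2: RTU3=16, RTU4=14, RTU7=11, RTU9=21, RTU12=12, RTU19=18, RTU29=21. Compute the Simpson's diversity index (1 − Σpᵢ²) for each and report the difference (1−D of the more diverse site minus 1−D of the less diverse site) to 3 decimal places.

Sample 1: N=178, proportions 0.0618, 0.24719, 0.09551, 0.1573, 0.39888, 0.03933, giving 1−D = 0.74056 (working shown to 5 dp, full precision carried).
Sample 2: N=113, proportions 0.14159, 0.12389, 0.09735, 0.18584, 0.10619, 0.15929, 0.18584, giving 1−D = 0.84940.
Difference = |0.74056 − 0.84940| = 0.10884, i.e. 0.109 to 3 decimal places.

0.109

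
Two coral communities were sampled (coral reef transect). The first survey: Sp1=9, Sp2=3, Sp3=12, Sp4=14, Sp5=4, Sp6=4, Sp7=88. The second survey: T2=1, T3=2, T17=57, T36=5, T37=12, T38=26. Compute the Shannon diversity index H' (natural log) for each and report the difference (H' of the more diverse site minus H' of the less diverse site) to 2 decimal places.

0.01

The first survey: N=134, proportions 0.0672, 0.0224, 0.0896, 0.1045, 0.0299, 0.0299, 0.6567, giving H' = 1.2043 (working shown to 4 dp, full precision carried).
The second survey: N=103, proportions 0.0097, 0.0194, 0.5534, 0.0485, 0.1165, 0.2524, giving H' = 1.1938.
Difference = |1.2043 − 1.1938| = 0.0105, i.e. 0.01 to 2 decimal places.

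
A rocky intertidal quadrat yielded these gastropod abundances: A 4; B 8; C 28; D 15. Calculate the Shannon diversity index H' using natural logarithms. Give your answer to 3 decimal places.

1.169

Total N = 4+8+28+15 = 55, so the proportions are 0.07273, 0.14545, 0.50909, 0.27273 (working shown to 5 dp, full precision carried).
Each pᵢ ln pᵢ term: 0.07273×(-2.62104)=-0.19062, 0.14545×(-1.92789)=-0.28042, 0.50909×(-0.67513)=-0.34370, 0.27273×(-1.29928)=-0.35435.
Sum = -1.16909, so H' = 1.169.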